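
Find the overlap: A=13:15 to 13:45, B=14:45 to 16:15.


0 minutes

Meeting A: 795-825 (in minutes from midnight)
Meeting B: 885-975
Overlap start = max(795, 885) = 885
Overlap end = min(825, 975) = 825
Overlap = max(0, 825 - 885) = 0 min


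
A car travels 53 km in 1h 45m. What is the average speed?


30.3 km/h

Distance: 53 km
Time: 1h 45m = 105 min = 105/60 = 7/4 hours
Speed = 53 ÷ (7/4) = 53 × 4 / 7 = 212/7 ≈ 30.3 km/h


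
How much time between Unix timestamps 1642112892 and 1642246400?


Difference = 1642246400 - 1642112892 = 133508 seconds
In hours: 133508 / 3600 ≈ 37.1
In days: 133508 / 86400 ≈ 1.55

133508 seconds (37.1 hours / 1.55 days)


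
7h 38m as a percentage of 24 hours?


0.3181 (31.81%)

Total minutes: 7×60 + 38 = 458
Day = 24×60 = 1440 minutes
Fraction = 458/1440 ≈ 0.3181
As a percentage: 458/1440 × 100 ≈ 31.81%


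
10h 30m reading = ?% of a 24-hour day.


43.8%

Time: 630 minutes
Day: 1440 minutes
Percentage = (630/1440) × 100 ≈ 43.8%


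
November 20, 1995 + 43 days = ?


Start: November 20, 1995
Add 43 days
November 20 → December 1: 30 - 20 + 1 = 11 days (43 - 11 = 32 left)
December 1 → January 1: 31 - 1 + 1 = 31 days (32 - 31 = 1 left)
January 1 + 1 = January 2, 1996

January 2, 1996


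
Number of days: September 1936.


Month: September (month 9)
September has 30 days

30 days


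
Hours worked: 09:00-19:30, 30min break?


10h 0m (600 minutes)

Total time = (19×60+30) - (9×60+0)
= 1170 - 540 = 630 min
Minus break: 630 - 30 = 600 min
= 10h 0m


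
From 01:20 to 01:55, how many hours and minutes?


End time in minutes: 1×60 + 55 = 115
Start time in minutes: 1×60 + 20 = 80
Difference = 115 - 80 = 35 minutes
= 0 hours 35 minutes

0h 35m


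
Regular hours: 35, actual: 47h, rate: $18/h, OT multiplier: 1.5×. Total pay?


$954.00

Regular: 35h × $18 = $630.00
Overtime: 47 - 35 = 12h
OT pay: 12h × $18 × 1.5 = $324.00
Total = $630.00 + $324.00 = $954.00


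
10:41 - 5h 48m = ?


Start: 641 minutes from midnight
Subtract: 348 minutes
Remaining: 641 - 348 = 293
Hours: 4, Minutes: 53

04:53


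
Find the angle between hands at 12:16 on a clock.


88.0°

Hour hand (12 ≡ 0 on the dial): 0×30 + 16×0.5 = 8.0°
Minute hand = 16×6 = 96°
Difference = |8.0 - 96| = 88.0°


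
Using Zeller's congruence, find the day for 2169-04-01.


Saturday

Zeller's congruence:
q=1, m=4, k=69, j=21
h = (1 + ⌊13×5/5⌋ + 69 + ⌊69/4⌋ + ⌊21/4⌋ - 2×21) mod 7
= (1 + 13 + 69 + 17 + 5 - 42) mod 7
= 63 mod 7 = 0
h=0 → Saturday


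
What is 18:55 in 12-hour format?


Hour: 18
18 - 12 = 6 → PM

6:55 PM


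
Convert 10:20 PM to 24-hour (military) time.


Input: 10:20 PM
PM: 10 + 12 = 22

22:20


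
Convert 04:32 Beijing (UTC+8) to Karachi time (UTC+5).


01:32

Time difference = UTC+5 - UTC+8 = -3 hours
New hour = (4 -3) mod 24
= 1 mod 24 = 1
Minutes unchanged → 01:32


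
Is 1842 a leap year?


No

Rules: divisible by 4 AND (not by 100 OR by 400)
1842 ÷ 4 = 460 remainder 2 → not divisible by 4
Not divisible by 4 → not a leap year


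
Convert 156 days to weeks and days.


Weeks: 156 ÷ 7 = 22 remainder 2

22 weeks 2 days


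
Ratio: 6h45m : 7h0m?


Duration 1: 405 minutes
Duration 2: 420 minutes
Ratio = 405:420
GCD = 15
Simplified = 27:28
As a decimal: 27/28 ≈ 0.96

27:28 (0.96)


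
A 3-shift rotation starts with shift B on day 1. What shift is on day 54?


Shift A

Shifts: A, B, C
Start: B (index 1)
Day 54: (1 + 54 - 1) mod 3
= 54 mod 3
= 0
Index 0 → shift A


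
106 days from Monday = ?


Tuesday

Start: Monday (index 0)
(0 + 106) mod 7
= 106 mod 7
= 1
Index 1 → Tuesday


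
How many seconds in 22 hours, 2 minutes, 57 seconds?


Hours: 22 × 3600 = 79200
Minutes: 2 × 60 = 120
Seconds: 57
Total = 79200 + 120 + 57 = 79377

79377 seconds


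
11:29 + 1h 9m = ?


Start: 689 minutes from midnight
Add: 69 minutes
Total: 758 minutes
Hours: 758 ÷ 60 = 12 remainder 38

12:38


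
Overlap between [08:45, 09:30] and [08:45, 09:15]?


30 minutes

Meeting A: 525-570 (in minutes from midnight)
Meeting B: 525-555
Overlap start = max(525, 525) = 525
Overlap end = min(570, 555) = 555
Overlap = max(0, 555 - 525) = 30 min


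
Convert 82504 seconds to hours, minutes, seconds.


22h 55m 4s

Hours: 82504 ÷ 3600 = 22 remainder 3304
Minutes: 3304 ÷ 60 = 55 remainder 4
Seconds: 4


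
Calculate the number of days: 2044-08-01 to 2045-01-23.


175 days

From August 1, 2044 to January 23, 2045
Rest of August 2044: 31 - 1 = 30
Full months: September 30, October 31, November 30, December 31
Days into January 2045: 23
Total = 30 + 30 + 31 + 30 + 31 + 23 = 175 days


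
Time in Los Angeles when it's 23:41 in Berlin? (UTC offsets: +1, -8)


14:41

Time difference = UTC-8 - UTC+1 = -9 hours
New hour = (23 -9) mod 24
= 14 mod 24 = 14
Minutes unchanged → 14:41


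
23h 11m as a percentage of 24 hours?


0.9660 (96.60%)

Total minutes: 23×60 + 11 = 1391
Day = 24×60 = 1440 minutes
Fraction = 1391/1440 ≈ 0.9660
As a percentage: 1391/1440 × 100 ≈ 96.60%


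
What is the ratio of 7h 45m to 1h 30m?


31:6 (5.17)

Duration 1: 465 minutes
Duration 2: 90 minutes
Ratio = 465:90
GCD = 15
Simplified = 31:6
As a decimal: 31/6 ≈ 5.17


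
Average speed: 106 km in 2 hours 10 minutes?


48.9 km/h

Distance: 106 km
Time: 2h 10m = 130 min = 130/60 = 13/6 hours
Speed = 106 ÷ (13/6) = 106 × 6 / 13 = 636/13 ≈ 48.9 km/h


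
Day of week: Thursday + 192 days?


Start: Thursday (index 3)
(3 + 192) mod 7
= 195 mod 7
= 6
Index 6 → Sunday

Sunday


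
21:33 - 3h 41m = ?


17:52

Start: 1293 minutes from midnight
Subtract: 221 minutes
Remaining: 1293 - 221 = 1072
Hours: 17, Minutes: 52


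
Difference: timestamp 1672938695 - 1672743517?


Difference = 1672938695 - 1672743517 = 195178 seconds
In hours: 195178 / 3600 ≈ 54.2
In days: 195178 / 86400 ≈ 2.26

195178 seconds (54.2 hours / 2.26 days)


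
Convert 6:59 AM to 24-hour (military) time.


06:59

Input: 6:59 AM
AM hour stays: 6


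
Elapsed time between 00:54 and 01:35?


0h 41m

End time in minutes: 1×60 + 35 = 95
Start time in minutes: 0×60 + 54 = 54
Difference = 95 - 54 = 41 minutes
= 0 hours 41 minutes


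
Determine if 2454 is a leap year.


No

Rules: divisible by 4 AND (not by 100 OR by 400)
2454 ÷ 4 = 613 remainder 2 → not divisible by 4
Not divisible by 4 → not a leap year


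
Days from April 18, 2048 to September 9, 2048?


From April 18, 2048 to September 9, 2048
Rest of April 2048: 30 - 18 = 12
Full months: May 31, June 30, July 31, August 31
Days into September 2048: 9
Total = 12 + 31 + 30 + 31 + 31 + 9 = 144 days

144 days


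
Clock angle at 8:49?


29.5°

Hour hand = 8×30 + 49×0.5 = 264.5°
Minute hand = 49×6 = 294°
Difference = |264.5 - 294| = 29.5°


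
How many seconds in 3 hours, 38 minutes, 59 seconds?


Hours: 3 × 3600 = 10800
Minutes: 38 × 60 = 2280
Seconds: 59
Total = 10800 + 2280 + 59 = 13139

13139 seconds


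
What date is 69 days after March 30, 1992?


Start: March 30, 1992
Add 69 days
March 30 → April 1: 31 - 30 + 1 = 2 days (69 - 2 = 67 left)
April 1 → May 1: 30 - 1 + 1 = 30 days (67 - 30 = 37 left)
May 1 → June 1: 31 - 1 + 1 = 31 days (37 - 31 = 6 left)
June 1 + 6 = June 7, 1992

June 7, 1992


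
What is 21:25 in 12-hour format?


9:25 PM

Hour: 21
21 - 12 = 9 → PM


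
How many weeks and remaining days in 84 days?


Weeks: 84 ÷ 7 = 12 remainder 0

12 weeks 0 days


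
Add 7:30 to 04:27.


11:57

Start: 267 minutes from midnight
Add: 450 minutes
Total: 717 minutes
Hours: 717 ÷ 60 = 11 remainder 57


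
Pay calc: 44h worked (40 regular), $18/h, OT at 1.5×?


$828.00

Regular: 40h × $18 = $720.00
Overtime: 44 - 40 = 4h
OT pay: 4h × $18 × 1.5 = $108.00
Total = $720.00 + $108.00 = $828.00


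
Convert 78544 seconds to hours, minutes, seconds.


Hours: 78544 ÷ 3600 = 21 remainder 2944
Minutes: 2944 ÷ 60 = 49 remainder 4
Seconds: 4

21h 49m 4s


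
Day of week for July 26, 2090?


Wednesday

Zeller's congruence:
q=26, m=7, k=90, j=20
h = (26 + ⌊13×8/5⌋ + 90 + ⌊90/4⌋ + ⌊20/4⌋ - 2×20) mod 7
= (26 + 20 + 90 + 22 + 5 - 40) mod 7
= 123 mod 7 = 4
h=4 → Wednesday


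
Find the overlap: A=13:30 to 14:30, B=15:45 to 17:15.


0 minutes

Meeting A: 810-870 (in minutes from midnight)
Meeting B: 945-1035
Overlap start = max(810, 945) = 945
Overlap end = min(870, 1035) = 870
Overlap = max(0, 870 - 945) = 0 min


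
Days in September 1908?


Month: September (month 9)
September has 30 days

30 days


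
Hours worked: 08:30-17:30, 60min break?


8h 0m (480 minutes)

Total time = (17×60+30) - (8×60+30)
= 1050 - 510 = 540 min
Minus break: 540 - 60 = 480 min
= 8h 0m


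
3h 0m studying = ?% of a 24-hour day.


12.5%

Time: 180 minutes
Day: 1440 minutes
Percentage = (180/1440) × 100 = 12.5%


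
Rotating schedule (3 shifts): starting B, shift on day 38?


Shifts: A, B, C
Start: B (index 1)
Day 38: (1 + 38 - 1) mod 3
= 38 mod 3
= 2
Index 2 → shift C

Shift C


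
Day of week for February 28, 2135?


Monday

Zeller's congruence:
q=28, m=14, k=34, j=21
h = (28 + ⌊13×15/5⌋ + 34 + ⌊34/4⌋ + ⌊21/4⌋ - 2×21) mod 7
= (28 + 39 + 34 + 8 + 5 - 42) mod 7
= 72 mod 7 = 2
h=2 → Monday


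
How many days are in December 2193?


31 days

Month: December (month 12)
December has 31 days


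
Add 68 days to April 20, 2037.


Start: April 20, 2037
Add 68 days
April 20 → May 1: 30 - 20 + 1 = 11 days (68 - 11 = 57 left)
May 1 → June 1: 31 - 1 + 1 = 31 days (57 - 31 = 26 left)
June 1 + 26 = June 27, 2037

June 27, 2037


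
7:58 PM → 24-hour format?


19:58

Input: 7:58 PM
PM: 7 + 12 = 19


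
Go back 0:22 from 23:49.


Start: 1429 minutes from midnight
Subtract: 22 minutes
Remaining: 1429 - 22 = 1407
Hours: 23, Minutes: 27

23:27


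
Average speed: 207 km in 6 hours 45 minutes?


30.7 km/h

Distance: 207 km
Time: 6h 45m = 405 min = 405/60 = 27/4 hours
Speed = 207 ÷ (27/4) = 207 × 4 / 27 = 828/27 ≈ 30.7 km/h


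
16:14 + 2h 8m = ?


18:22

Start: 974 minutes from midnight
Add: 128 minutes
Total: 1102 minutes
Hours: 1102 ÷ 60 = 18 remainder 22


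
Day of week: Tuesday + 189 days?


Start: Tuesday (index 1)
(1 + 189) mod 7
= 190 mod 7
= 1
Index 1 → Tuesday

Tuesday


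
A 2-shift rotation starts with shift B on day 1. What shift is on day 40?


Shifts: A, B
Start: B (index 1)
Day 40: (1 + 40 - 1) mod 2
= 40 mod 2
= 0
Index 0 → shift A

Shift A


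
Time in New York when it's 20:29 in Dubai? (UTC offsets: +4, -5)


Time difference = UTC-5 - UTC+4 = -9 hours
New hour = (20 -9) mod 24
= 11 mod 24 = 11
Minutes unchanged → 11:29

11:29


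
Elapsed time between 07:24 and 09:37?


2h 13m

End time in minutes: 9×60 + 37 = 577
Start time in minutes: 7×60 + 24 = 444
Difference = 577 - 444 = 133 minutes
= 2 hours 13 minutes


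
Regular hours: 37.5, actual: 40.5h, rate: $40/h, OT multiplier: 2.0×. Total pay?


$1740.00

Regular: 37.5h × $40 = $1500.00
Overtime: 40.5 - 37.5 = 3.0h
OT pay: 3.0h × $40 × 2.0 = $240.00
Total = $1500.00 + $240.00 = $1740.00


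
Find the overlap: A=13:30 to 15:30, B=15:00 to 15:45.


30 minutes

Meeting A: 810-930 (in minutes from midnight)
Meeting B: 900-945
Overlap start = max(810, 900) = 900
Overlap end = min(930, 945) = 930
Overlap = max(0, 930 - 900) = 30 min


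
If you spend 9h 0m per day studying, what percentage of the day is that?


37.5%

Time: 540 minutes
Day: 1440 minutes
Percentage = (540/1440) × 100 = 37.5%


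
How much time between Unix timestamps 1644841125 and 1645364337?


Difference = 1645364337 - 1644841125 = 523212 seconds
In hours: 523212 / 3600 ≈ 145.3
In days: 523212 / 86400 ≈ 6.06

523212 seconds (145.3 hours / 6.06 days)


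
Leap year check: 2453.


No

Rules: divisible by 4 AND (not by 100 OR by 400)
2453 ÷ 4 = 613 remainder 1 → not divisible by 4
Not divisible by 4 → not a leap year


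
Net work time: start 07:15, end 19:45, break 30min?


Total time = (19×60+45) - (7×60+15)
= 1185 - 435 = 750 min
Minus break: 750 - 30 = 720 min
= 12h 0m

12h 0m (720 minutes)


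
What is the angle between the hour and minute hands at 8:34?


Hour hand = 8×30 + 34×0.5 = 257.0°
Minute hand = 34×6 = 204°
Difference = |257.0 - 204| = 53.0°

53.0°


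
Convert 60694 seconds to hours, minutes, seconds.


Hours: 60694 ÷ 3600 = 16 remainder 3094
Minutes: 3094 ÷ 60 = 51 remainder 34
Seconds: 34

16h 51m 34s


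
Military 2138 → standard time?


9:38 PM

Hour: 21
21 - 12 = 9 → PM


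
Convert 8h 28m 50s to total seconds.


Hours: 8 × 3600 = 28800
Minutes: 28 × 60 = 1680
Seconds: 50
Total = 28800 + 1680 + 50 = 30530

30530 seconds


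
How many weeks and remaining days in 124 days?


17 weeks 5 days

Weeks: 124 ÷ 7 = 17 remainder 5


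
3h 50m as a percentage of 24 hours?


0.1597 (15.97%)

Total minutes: 3×60 + 50 = 230
Day = 24×60 = 1440 minutes
Fraction = 230/1440 ≈ 0.1597
As a percentage: 230/1440 × 100 ≈ 15.97%


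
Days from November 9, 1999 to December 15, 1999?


From November 9, 1999 to December 15, 1999
Rest of November 1999: 30 - 9 = 21
Days into December 1999: 15
Total = 21 + 15 = 36 days

36 days


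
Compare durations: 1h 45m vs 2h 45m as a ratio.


7:11 (0.64)

Duration 1: 105 minutes
Duration 2: 165 minutes
Ratio = 105:165
GCD = 15
Simplified = 7:11
As a decimal: 7/11 ≈ 0.64


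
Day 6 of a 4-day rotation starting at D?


Shifts: A, B, C, D
Start: D (index 3)
Day 6: (3 + 6 - 1) mod 4
= 8 mod 4
= 0
Index 0 → shift A

Shift A


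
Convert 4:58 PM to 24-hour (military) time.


Input: 4:58 PM
PM: 4 + 12 = 16

16:58


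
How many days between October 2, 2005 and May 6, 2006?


216 days

From October 2, 2005 to May 6, 2006
Rest of October 2005: 31 - 2 = 29
Full months: November 30, December 31, January 31, February 2006 28, March 31, April 30
Days into May 2006: 6
Total = 29 + 30 + 31 + 31 + 28 + 31 + 30 + 6 = 216 days


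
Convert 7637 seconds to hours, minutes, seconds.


2h 7m 17s

Hours: 7637 ÷ 3600 = 2 remainder 437
Minutes: 437 ÷ 60 = 7 remainder 17
Seconds: 17


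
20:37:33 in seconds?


74253 seconds

Hours: 20 × 3600 = 72000
Minutes: 37 × 60 = 2220
Seconds: 33
Total = 72000 + 2220 + 33 = 74253


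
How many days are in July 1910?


31 days

Month: July (month 7)
July has 31 days


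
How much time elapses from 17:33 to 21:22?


3h 49m

End time in minutes: 21×60 + 22 = 1282
Start time in minutes: 17×60 + 33 = 1053
Difference = 1282 - 1053 = 229 minutes
= 3 hours 49 minutes


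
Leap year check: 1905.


Rules: divisible by 4 AND (not by 100 OR by 400)
1905 ÷ 4 = 476 remainder 1 → not divisible by 4
Not divisible by 4 → not a leap year

No


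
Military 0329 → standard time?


Hour: 3
3 < 12 → AM

3:29 AM


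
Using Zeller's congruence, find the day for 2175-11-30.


Zeller's congruence:
q=30, m=11, k=75, j=21
h = (30 + ⌊13×12/5⌋ + 75 + ⌊75/4⌋ + ⌊21/4⌋ - 2×21) mod 7
= (30 + 31 + 75 + 18 + 5 - 42) mod 7
= 117 mod 7 = 5
h=5 → Thursday

Thursday


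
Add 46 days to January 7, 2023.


February 22, 2023

Start: January 7, 2023
Add 46 days
January 7 → February 1: 31 - 7 + 1 = 25 days (46 - 25 = 21 left)
February 1 + 21 = February 22, 2023


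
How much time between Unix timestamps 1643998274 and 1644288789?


290515 seconds (80.7 hours / 3.36 days)

Difference = 1644288789 - 1643998274 = 290515 seconds
In hours: 290515 / 3600 ≈ 80.7
In days: 290515 / 86400 ≈ 3.36


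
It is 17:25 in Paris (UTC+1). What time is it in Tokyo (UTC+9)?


Time difference = UTC+9 - UTC+1 = +8 hours
New hour = (17 + 8) mod 24
= 25 mod 24 = 1
Minutes unchanged → 01:25; 25 ≥ 24 → next day

01:25 (next day)


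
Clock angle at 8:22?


119.0°

Hour hand = 8×30 + 22×0.5 = 251.0°
Minute hand = 22×6 = 132°
Difference = |251.0 - 132| = 119.0°


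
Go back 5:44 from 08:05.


02:21

Start: 485 minutes from midnight
Subtract: 344 minutes
Remaining: 485 - 344 = 141
Hours: 2, Minutes: 21


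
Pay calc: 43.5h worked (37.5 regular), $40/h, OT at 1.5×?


$1860.00

Regular: 37.5h × $40 = $1500.00
Overtime: 43.5 - 37.5 = 6.0h
OT pay: 6.0h × $40 × 1.5 = $360.00
Total = $1500.00 + $360.00 = $1860.00


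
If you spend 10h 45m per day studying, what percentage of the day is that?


Time: 645 minutes
Day: 1440 minutes
Percentage = (645/1440) × 100 ≈ 44.8%

44.8%


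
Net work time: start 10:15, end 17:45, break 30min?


7h 0m (420 minutes)

Total time = (17×60+45) - (10×60+15)
= 1065 - 615 = 450 min
Minus break: 450 - 30 = 420 min
= 7h 0m


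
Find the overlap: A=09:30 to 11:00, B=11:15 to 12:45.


Meeting A: 570-660 (in minutes from midnight)
Meeting B: 675-765
Overlap start = max(570, 675) = 675
Overlap end = min(660, 765) = 660
Overlap = max(0, 660 - 675) = 0 min

0 minutes


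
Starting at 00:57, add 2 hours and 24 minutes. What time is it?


Start: 57 minutes from midnight
Add: 144 minutes
Total: 201 minutes
Hours: 201 ÷ 60 = 3 remainder 21

03:21


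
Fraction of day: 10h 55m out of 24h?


0.4549 (45.49%)

Total minutes: 10×60 + 55 = 655
Day = 24×60 = 1440 minutes
Fraction = 655/1440 ≈ 0.4549
As a percentage: 655/1440 × 100 ≈ 45.49%


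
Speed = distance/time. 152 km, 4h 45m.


32.0 km/h

Distance: 152 km
Time: 4h 45m = 285 min = 285/60 = 19/4 hours
Speed = 152 ÷ (19/4) = 152 × 4 / 19 = 608/19 = 32.0 km/h


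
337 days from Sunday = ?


Start: Sunday (index 6)
(6 + 337) mod 7
= 343 mod 7
= 0
Index 0 → Monday

Monday


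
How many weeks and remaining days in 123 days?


Weeks: 123 ÷ 7 = 17 remainder 4

17 weeks 4 days


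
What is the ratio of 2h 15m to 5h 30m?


Duration 1: 135 minutes
Duration 2: 330 minutes
Ratio = 135:330
GCD = 15
Simplified = 9:22
As a decimal: 9/22 ≈ 0.41

9:22 (0.41)


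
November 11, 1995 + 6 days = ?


Start: November 11, 1995
Add 6 days
November 11 + 6 = November 17, 1995

November 17, 1995


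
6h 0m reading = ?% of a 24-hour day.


Time: 360 minutes
Day: 1440 minutes
Percentage = (360/1440) × 100 = 25.0%

25.0%


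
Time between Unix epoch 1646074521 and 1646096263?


Difference = 1646096263 - 1646074521 = 21742 seconds
In hours: 21742 / 3600 ≈ 6.0
In days: 21742 / 86400 ≈ 0.25

21742 seconds (6.0 hours / 0.25 days)


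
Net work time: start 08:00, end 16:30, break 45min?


7h 45m (465 minutes)

Total time = (16×60+30) - (8×60+0)
= 990 - 480 = 510 min
Minus break: 510 - 45 = 465 min
= 7h 45m


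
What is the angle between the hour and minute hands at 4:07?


Hour hand = 4×30 + 7×0.5 = 123.5°
Minute hand = 7×6 = 42°
Difference = |123.5 - 42| = 81.5°

81.5°


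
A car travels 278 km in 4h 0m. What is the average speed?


69.5 km/h

Distance: 278 km
Time: 4 hours
Speed = 278 / 4 = 69.5 km/h


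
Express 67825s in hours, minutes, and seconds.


Hours: 67825 ÷ 3600 = 18 remainder 3025
Minutes: 3025 ÷ 60 = 50 remainder 25
Seconds: 25

18h 50m 25s


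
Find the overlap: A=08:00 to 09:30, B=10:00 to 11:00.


Meeting A: 480-570 (in minutes from midnight)
Meeting B: 600-660
Overlap start = max(480, 600) = 600
Overlap end = min(570, 660) = 570
Overlap = max(0, 570 - 600) = 0 min

0 minutes


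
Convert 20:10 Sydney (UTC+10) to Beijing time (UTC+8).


Time difference = UTC+8 - UTC+10 = -2 hours
New hour = (20 -2) mod 24
= 18 mod 24 = 18
Minutes unchanged → 18:10

18:10


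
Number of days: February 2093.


28 days

Month: February (month 2)
February: 28 or 29 (leap year)
2093 leap year? No


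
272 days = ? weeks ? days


38 weeks 6 days

Weeks: 272 ÷ 7 = 38 remainder 6


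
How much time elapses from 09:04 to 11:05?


End time in minutes: 11×60 + 5 = 665
Start time in minutes: 9×60 + 4 = 544
Difference = 665 - 544 = 121 minutes
= 2 hours 1 minutes

2h 1m


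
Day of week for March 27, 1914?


Zeller's congruence:
q=27, m=3, k=14, j=19
h = (27 + ⌊13×4/5⌋ + 14 + ⌊14/4⌋ + ⌊19/4⌋ - 2×19) mod 7
= (27 + 10 + 14 + 3 + 4 - 38) mod 7
= 20 mod 7 = 6
h=6 → Friday

Friday


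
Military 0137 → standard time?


Hour: 1
1 < 12 → AM

1:37 AM


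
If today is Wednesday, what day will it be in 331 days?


Start: Wednesday (index 2)
(2 + 331) mod 7
= 333 mod 7
= 4
Index 4 → Friday

Friday


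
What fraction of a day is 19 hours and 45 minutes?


0.8229 (82.29%)

Total minutes: 19×60 + 45 = 1185
Day = 24×60 = 1440 minutes
Fraction = 1185/1440 ≈ 0.8229
As a percentage: 1185/1440 × 100 ≈ 82.29%


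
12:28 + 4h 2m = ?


16:30

Start: 748 minutes from midnight
Add: 242 minutes
Total: 990 minutes
Hours: 990 ÷ 60 = 16 remainder 30


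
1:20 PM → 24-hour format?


Input: 1:20 PM
PM: 1 + 12 = 13

13:20


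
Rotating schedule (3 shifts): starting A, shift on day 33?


Shifts: A, B, C
Start: A (index 0)
Day 33: (0 + 33 - 1) mod 3
= 32 mod 3
= 2
Index 2 → shift C

Shift C


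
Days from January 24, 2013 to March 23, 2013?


58 days

From January 24, 2013 to March 23, 2013
Rest of January 2013: 31 - 24 = 7
Full months: February 2013 28
Days into March 2013: 23
Total = 7 + 28 + 23 = 58 days


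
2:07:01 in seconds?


Hours: 2 × 3600 = 7200
Minutes: 7 × 60 = 420
Seconds: 1
Total = 7200 + 420 + 1 = 7621

7621 seconds


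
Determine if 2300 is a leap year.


Rules: divisible by 4 AND (not by 100 OR by 400)
2300 ÷ 4 = 575 exactly → divisible by 4
2300 ÷ 100 = 23 exactly → divisible by 100
2300 ÷ 400 = 5 remainder 300 → not divisible by 400
Divisible by 100 but not by 400 → not a leap year

No


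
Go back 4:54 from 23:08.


Start: 1388 minutes from midnight
Subtract: 294 minutes
Remaining: 1388 - 294 = 1094
Hours: 18, Minutes: 14

18:14


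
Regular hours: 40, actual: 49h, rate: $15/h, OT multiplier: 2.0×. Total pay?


$870.00

Regular: 40h × $15 = $600.00
Overtime: 49 - 40 = 9h
OT pay: 9h × $15 × 2.0 = $270.00
Total = $600.00 + $270.00 = $870.00


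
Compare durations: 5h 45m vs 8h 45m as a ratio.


23:35 (0.66)

Duration 1: 345 minutes
Duration 2: 525 minutes
Ratio = 345:525
GCD = 15
Simplified = 23:35
As a decimal: 23/35 ≈ 0.66


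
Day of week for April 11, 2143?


Thursday

Zeller's congruence:
q=11, m=4, k=43, j=21
h = (11 + ⌊13×5/5⌋ + 43 + ⌊43/4⌋ + ⌊21/4⌋ - 2×21) mod 7
= (11 + 13 + 43 + 10 + 5 - 42) mod 7
= 40 mod 7 = 5
h=5 → Thursday


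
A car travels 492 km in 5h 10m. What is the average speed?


95.2 km/h

Distance: 492 km
Time: 5h 10m = 310 min = 310/60 = 31/6 hours
Speed = 492 ÷ (31/6) = 492 × 6 / 31 = 2952/31 ≈ 95.2 km/h


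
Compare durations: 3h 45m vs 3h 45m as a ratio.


1:1 (1.00)

Duration 1: 225 minutes
Duration 2: 225 minutes
Ratio = 225:225
GCD = 225
Simplified = 1:1
As a decimal: 1/1 = 1.00


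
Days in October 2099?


31 days

Month: October (month 10)
October has 31 days


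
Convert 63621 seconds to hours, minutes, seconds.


Hours: 63621 ÷ 3600 = 17 remainder 2421
Minutes: 2421 ÷ 60 = 40 remainder 21
Seconds: 21

17h 40m 21s


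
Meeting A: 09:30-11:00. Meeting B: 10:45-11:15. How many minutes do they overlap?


15 minutes

Meeting A: 570-660 (in minutes from midnight)
Meeting B: 645-675
Overlap start = max(570, 645) = 645
Overlap end = min(660, 675) = 660
Overlap = max(0, 660 - 645) = 15 min


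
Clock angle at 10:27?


Hour hand = 10×30 + 27×0.5 = 313.5°
Minute hand = 27×6 = 162°
Difference = |313.5 - 162| = 151.5°

151.5°


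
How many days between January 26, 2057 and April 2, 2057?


From January 26, 2057 to April 2, 2057
Rest of January 2057: 31 - 26 = 5
Full months: February 2057 28, March 31
Days into April 2057: 2
Total = 5 + 28 + 31 + 2 = 66 days

66 days


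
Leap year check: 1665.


Rules: divisible by 4 AND (not by 100 OR by 400)
1665 ÷ 4 = 416 remainder 1 → not divisible by 4
Not divisible by 4 → not a leap year

No


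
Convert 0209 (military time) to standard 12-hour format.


Hour: 2
2 < 12 → AM

2:09 AM


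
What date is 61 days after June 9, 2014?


Start: June 9, 2014
Add 61 days
June 9 → July 1: 30 - 9 + 1 = 22 days (61 - 22 = 39 left)
July 1 → August 1: 31 - 1 + 1 = 31 days (39 - 31 = 8 left)
August 1 + 8 = August 9, 2014

August 9, 2014


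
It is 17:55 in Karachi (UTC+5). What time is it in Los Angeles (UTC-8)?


Time difference = UTC-8 - UTC+5 = -13 hours
New hour = (17 -13) mod 24
= 4 mod 24 = 4
Minutes unchanged → 04:55

04:55


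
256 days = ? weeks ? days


36 weeks 4 days

Weeks: 256 ÷ 7 = 36 remainder 4


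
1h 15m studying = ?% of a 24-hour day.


5.2%

Time: 75 minutes
Day: 1440 minutes
Percentage = (75/1440) × 100 ≈ 5.2%


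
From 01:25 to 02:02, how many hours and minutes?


0h 37m

End time in minutes: 2×60 + 2 = 122
Start time in minutes: 1×60 + 25 = 85
Difference = 122 - 85 = 37 minutes
= 0 hours 37 minutes


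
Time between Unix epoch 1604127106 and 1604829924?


702818 seconds (195.2 hours / 8.13 days)

Difference = 1604829924 - 1604127106 = 702818 seconds
In hours: 702818 / 3600 ≈ 195.2
In days: 702818 / 86400 ≈ 8.13


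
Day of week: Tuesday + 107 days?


Start: Tuesday (index 1)
(1 + 107) mod 7
= 108 mod 7
= 3
Index 3 → Thursday

Thursday


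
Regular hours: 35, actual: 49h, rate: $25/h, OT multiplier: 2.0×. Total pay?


$1575.00

Regular: 35h × $25 = $875.00
Overtime: 49 - 35 = 14h
OT pay: 14h × $25 × 2.0 = $700.00
Total = $875.00 + $700.00 = $1575.00


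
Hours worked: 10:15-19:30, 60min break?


8h 15m (495 minutes)

Total time = (19×60+30) - (10×60+15)
= 1170 - 615 = 555 min
Minus break: 555 - 60 = 495 min
= 8h 15m


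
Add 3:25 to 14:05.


17:30

Start: 845 minutes from midnight
Add: 205 minutes
Total: 1050 minutes
Hours: 1050 ÷ 60 = 17 remainder 30


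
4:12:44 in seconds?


15164 seconds

Hours: 4 × 3600 = 14400
Minutes: 12 × 60 = 720
Seconds: 44
Total = 14400 + 720 + 44 = 15164


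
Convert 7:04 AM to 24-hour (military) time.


Input: 7:04 AM
AM hour stays: 7

07:04


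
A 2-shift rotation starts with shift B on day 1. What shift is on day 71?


Shifts: A, B
Start: B (index 1)
Day 71: (1 + 71 - 1) mod 2
= 71 mod 2
= 1
Index 1 → shift B

Shift B


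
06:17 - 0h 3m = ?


Start: 377 minutes from midnight
Subtract: 3 minutes
Remaining: 377 - 3 = 374
Hours: 6, Minutes: 14

06:14


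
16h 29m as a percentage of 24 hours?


Total minutes: 16×60 + 29 = 989
Day = 24×60 = 1440 minutes
Fraction = 989/1440 ≈ 0.6868
As a percentage: 989/1440 × 100 ≈ 68.68%

0.6868 (68.68%)


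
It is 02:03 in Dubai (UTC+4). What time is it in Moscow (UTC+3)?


Time difference = UTC+3 - UTC+4 = -1 hours
New hour = (2 -1) mod 24
= 1 mod 24 = 1
Minutes unchanged → 01:03

01:03


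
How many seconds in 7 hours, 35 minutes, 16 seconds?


Hours: 7 × 3600 = 25200
Minutes: 35 × 60 = 2100
Seconds: 16
Total = 25200 + 2100 + 16 = 27316

27316 seconds


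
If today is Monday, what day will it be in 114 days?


Start: Monday (index 0)
(0 + 114) mod 7
= 114 mod 7
= 2
Index 2 → Wednesday

Wednesday


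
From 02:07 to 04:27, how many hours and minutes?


2h 20m

End time in minutes: 4×60 + 27 = 267
Start time in minutes: 2×60 + 7 = 127
Difference = 267 - 127 = 140 minutes
= 2 hours 20 minutes


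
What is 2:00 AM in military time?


Input: 2:00 AM
AM hour stays: 2

02:00


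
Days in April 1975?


Month: April (month 4)
April has 30 days

30 days


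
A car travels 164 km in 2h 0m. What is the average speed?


Distance: 164 km
Time: 2 hours
Speed = 164 / 2 = 82.0 km/h

82.0 km/h


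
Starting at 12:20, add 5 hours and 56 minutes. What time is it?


18:16

Start: 740 minutes from midnight
Add: 356 minutes
Total: 1096 minutes
Hours: 1096 ÷ 60 = 18 remainder 16


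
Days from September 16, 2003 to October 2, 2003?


16 days

From September 16, 2003 to October 2, 2003
Rest of September 2003: 30 - 16 = 14
Days into October 2003: 2
Total = 14 + 2 = 16 days


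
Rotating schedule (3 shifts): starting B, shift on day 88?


Shift B

Shifts: A, B, C
Start: B (index 1)
Day 88: (1 + 88 - 1) mod 3
= 88 mod 3
= 1
Index 1 → shift B


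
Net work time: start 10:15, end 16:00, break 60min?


4h 45m (285 minutes)

Total time = (16×60+0) - (10×60+15)
= 960 - 615 = 345 min
Minus break: 345 - 60 = 285 min
= 4h 45m


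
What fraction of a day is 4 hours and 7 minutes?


Total minutes: 4×60 + 7 = 247
Day = 24×60 = 1440 minutes
Fraction = 247/1440 ≈ 0.1715
As a percentage: 247/1440 × 100 ≈ 17.15%

0.1715 (17.15%)


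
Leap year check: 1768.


Rules: divisible by 4 AND (not by 100 OR by 400)
1768 ÷ 4 = 442 exactly → divisible by 4
1768 ÷ 100 = 17 remainder 68 → not divisible by 100
Divisible by 4 but not by 100 → leap year

Yes


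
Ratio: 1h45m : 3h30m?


Duration 1: 105 minutes
Duration 2: 210 minutes
Ratio = 105:210
GCD = 105
Simplified = 1:2
As a decimal: 1/2 = 0.50

1:2 (0.50)


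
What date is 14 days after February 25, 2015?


March 11, 2015

Start: February 25, 2015
Add 14 days
February 25 → March 1: 28 - 25 + 1 = 4 days (14 - 4 = 10 left)
March 1 + 10 = March 11, 2015


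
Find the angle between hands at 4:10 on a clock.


Hour hand = 4×30 + 10×0.5 = 125.0°
Minute hand = 10×6 = 60°
Difference = |125.0 - 60| = 65.0°

65.0°


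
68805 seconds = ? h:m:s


19h 6m 45s

Hours: 68805 ÷ 3600 = 19 remainder 405
Minutes: 405 ÷ 60 = 6 remainder 45
Seconds: 45


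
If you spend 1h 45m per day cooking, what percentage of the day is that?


Time: 105 minutes
Day: 1440 minutes
Percentage = (105/1440) × 100 ≈ 7.3%

7.3%


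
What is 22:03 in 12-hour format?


Hour: 22
22 - 12 = 10 → PM

10:03 PM


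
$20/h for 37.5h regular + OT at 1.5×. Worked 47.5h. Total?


$1050.00

Regular: 37.5h × $20 = $750.00
Overtime: 47.5 - 37.5 = 10.0h
OT pay: 10.0h × $20 × 1.5 = $300.00
Total = $750.00 + $300.00 = $1050.00


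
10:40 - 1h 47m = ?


Start: 640 minutes from midnight
Subtract: 107 minutes
Remaining: 640 - 107 = 533
Hours: 8, Minutes: 53

08:53


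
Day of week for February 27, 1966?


Zeller's congruence:
q=27, m=14, k=65, j=19
h = (27 + ⌊13×15/5⌋ + 65 + ⌊65/4⌋ + ⌊19/4⌋ - 2×19) mod 7
= (27 + 39 + 65 + 16 + 4 - 38) mod 7
= 113 mod 7 = 1
h=1 → Sunday

Sunday


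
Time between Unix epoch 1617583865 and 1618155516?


571651 seconds (158.8 hours / 6.62 days)

Difference = 1618155516 - 1617583865 = 571651 seconds
In hours: 571651 / 3600 ≈ 158.8
In days: 571651 / 86400 ≈ 6.62


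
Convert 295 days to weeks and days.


42 weeks 1 days

Weeks: 295 ÷ 7 = 42 remainder 1


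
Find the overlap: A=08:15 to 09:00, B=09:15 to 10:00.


0 minutes

Meeting A: 495-540 (in minutes from midnight)
Meeting B: 555-600
Overlap start = max(495, 555) = 555
Overlap end = min(540, 600) = 540
Overlap = max(0, 540 - 555) = 0 min


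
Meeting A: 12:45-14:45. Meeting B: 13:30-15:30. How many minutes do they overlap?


Meeting A: 765-885 (in minutes from midnight)
Meeting B: 810-930
Overlap start = max(765, 810) = 810
Overlap end = min(885, 930) = 885
Overlap = max(0, 885 - 810) = 75 min

75 minutes


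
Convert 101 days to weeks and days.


Weeks: 101 ÷ 7 = 14 remainder 3

14 weeks 3 days


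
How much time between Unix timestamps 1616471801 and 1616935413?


Difference = 1616935413 - 1616471801 = 463612 seconds
In hours: 463612 / 3600 ≈ 128.8
In days: 463612 / 86400 ≈ 5.37

463612 seconds (128.8 hours / 5.37 days)


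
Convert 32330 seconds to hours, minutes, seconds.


Hours: 32330 ÷ 3600 = 8 remainder 3530
Minutes: 3530 ÷ 60 = 58 remainder 50
Seconds: 50

8h 58m 50s


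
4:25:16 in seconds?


15916 seconds

Hours: 4 × 3600 = 14400
Minutes: 25 × 60 = 1500
Seconds: 16
Total = 14400 + 1500 + 16 = 15916


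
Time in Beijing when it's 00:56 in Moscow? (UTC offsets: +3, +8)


05:56

Time difference = UTC+8 - UTC+3 = +5 hours
New hour = (0 + 5) mod 24
= 5 mod 24 = 5
Minutes unchanged → 05:56


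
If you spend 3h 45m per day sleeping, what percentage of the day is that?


Time: 225 minutes
Day: 1440 minutes
Percentage = (225/1440) × 100 ≈ 15.6%

15.6%


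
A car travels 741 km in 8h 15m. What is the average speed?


89.8 km/h

Distance: 741 km
Time: 8h 15m = 495 min = 495/60 = 33/4 hours
Speed = 741 ÷ (33/4) = 741 × 4 / 33 = 2964/33 ≈ 89.8 km/h


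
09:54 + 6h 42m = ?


16:36

Start: 594 minutes from midnight
Add: 402 minutes
Total: 996 minutes
Hours: 996 ÷ 60 = 16 remainder 36


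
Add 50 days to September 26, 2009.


Start: September 26, 2009
Add 50 days
September 26 → October 1: 30 - 26 + 1 = 5 days (50 - 5 = 45 left)
October 1 → November 1: 31 - 1 + 1 = 31 days (45 - 31 = 14 left)
November 1 + 14 = November 15, 2009

November 15, 2009


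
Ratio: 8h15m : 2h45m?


Duration 1: 495 minutes
Duration 2: 165 minutes
Ratio = 495:165
GCD = 165
Simplified = 3:1
As a decimal: 3/1 = 3.00

3:1 (3.00)


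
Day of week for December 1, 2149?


Monday

Zeller's congruence:
q=1, m=12, k=49, j=21
h = (1 + ⌊13×13/5⌋ + 49 + ⌊49/4⌋ + ⌊21/4⌋ - 2×21) mod 7
= (1 + 33 + 49 + 12 + 5 - 42) mod 7
= 58 mod 7 = 2
h=2 → Monday


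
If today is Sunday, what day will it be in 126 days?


Start: Sunday (index 6)
(6 + 126) mod 7
= 132 mod 7
= 6
Index 6 → Sunday

Sunday


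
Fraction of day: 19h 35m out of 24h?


0.8160 (81.60%)

Total minutes: 19×60 + 35 = 1175
Day = 24×60 = 1440 minutes
Fraction = 1175/1440 ≈ 0.8160
As a percentage: 1175/1440 × 100 ≈ 81.60%


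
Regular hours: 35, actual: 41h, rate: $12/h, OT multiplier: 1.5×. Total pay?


Regular: 35h × $12 = $420.00
Overtime: 41 - 35 = 6h
OT pay: 6h × $12 × 1.5 = $108.00
Total = $420.00 + $108.00 = $528.00

$528.00


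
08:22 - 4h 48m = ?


Start: 502 minutes from midnight
Subtract: 288 minutes
Remaining: 502 - 288 = 214
Hours: 3, Minutes: 34

03:34


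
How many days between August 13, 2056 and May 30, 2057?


From August 13, 2056 to May 30, 2057
Rest of August 2056: 31 - 13 = 18
Full months: September 30, October 31, November 30, December 31, January 31, February 2057 28, March 31, April 30
Days into May 2057: 30
Total = 18 + 30 + 31 + 30 + 31 + 31 + 28 + 31 + 30 + 30 = 290 days

290 days


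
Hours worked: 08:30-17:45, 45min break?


8h 30m (510 minutes)

Total time = (17×60+45) - (8×60+30)
= 1065 - 510 = 555 min
Minus break: 555 - 45 = 510 min
= 8h 30m


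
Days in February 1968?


29 days

Month: February (month 2)
February: 28 or 29 (leap year)
1968 leap year? Yes


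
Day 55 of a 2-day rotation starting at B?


Shift B

Shifts: A, B
Start: B (index 1)
Day 55: (1 + 55 - 1) mod 2
= 55 mod 2
= 1
Index 1 → shift B


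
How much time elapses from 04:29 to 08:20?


End time in minutes: 8×60 + 20 = 500
Start time in minutes: 4×60 + 29 = 269
Difference = 500 - 269 = 231 minutes
= 3 hours 51 minutes

3h 51m


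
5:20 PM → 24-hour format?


Input: 5:20 PM
PM: 5 + 12 = 17

17:20


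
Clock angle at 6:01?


174.5°

Hour hand = 6×30 + 1×0.5 = 180.5°
Minute hand = 1×6 = 6°
Difference = |180.5 - 6| = 174.5°


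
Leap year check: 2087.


No

Rules: divisible by 4 AND (not by 100 OR by 400)
2087 ÷ 4 = 521 remainder 3 → not divisible by 4
Not divisible by 4 → not a leap year


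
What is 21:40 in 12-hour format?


Hour: 21
21 - 12 = 9 → PM

9:40 PM


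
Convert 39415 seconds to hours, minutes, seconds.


10h 56m 55s

Hours: 39415 ÷ 3600 = 10 remainder 3415
Minutes: 3415 ÷ 60 = 56 remainder 55
Seconds: 55


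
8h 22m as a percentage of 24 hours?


Total minutes: 8×60 + 22 = 502
Day = 24×60 = 1440 minutes
Fraction = 502/1440 ≈ 0.3486
As a percentage: 502/1440 × 100 ≈ 34.86%

0.3486 (34.86%)


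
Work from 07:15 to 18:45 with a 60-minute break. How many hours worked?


10h 30m (630 minutes)

Total time = (18×60+45) - (7×60+15)
= 1125 - 435 = 690 min
Minus break: 690 - 60 = 630 min
= 10h 30m


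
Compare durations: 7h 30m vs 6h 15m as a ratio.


Duration 1: 450 minutes
Duration 2: 375 minutes
Ratio = 450:375
GCD = 75
Simplified = 6:5
As a decimal: 6/5 = 1.20

6:5 (1.20)


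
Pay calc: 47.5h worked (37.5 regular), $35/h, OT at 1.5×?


$1837.50

Regular: 37.5h × $35 = $1312.50
Overtime: 47.5 - 37.5 = 10.0h
OT pay: 10.0h × $35 × 1.5 = $525.00
Total = $1312.50 + $525.00 = $1837.50


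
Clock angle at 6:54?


Hour hand = 6×30 + 54×0.5 = 207.0°
Minute hand = 54×6 = 324°
Difference = |207.0 - 324| = 117.0°

117.0°


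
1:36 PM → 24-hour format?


13:36

Input: 1:36 PM
PM: 1 + 12 = 13


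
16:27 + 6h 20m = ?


Start: 987 minutes from midnight
Add: 380 minutes
Total: 1367 minutes
Hours: 1367 ÷ 60 = 22 remainder 47

22:47


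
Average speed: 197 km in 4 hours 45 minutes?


41.5 km/h

Distance: 197 km
Time: 4h 45m = 285 min = 285/60 = 19/4 hours
Speed = 197 ÷ (19/4) = 197 × 4 / 19 = 788/19 ≈ 41.5 km/h


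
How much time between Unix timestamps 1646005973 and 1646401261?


Difference = 1646401261 - 1646005973 = 395288 seconds
In hours: 395288 / 3600 ≈ 109.8
In days: 395288 / 86400 ≈ 4.58

395288 seconds (109.8 hours / 4.58 days)


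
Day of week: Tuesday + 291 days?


Saturday

Start: Tuesday (index 1)
(1 + 291) mod 7
= 292 mod 7
= 5
Index 5 → Saturday


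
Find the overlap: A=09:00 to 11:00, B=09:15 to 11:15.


Meeting A: 540-660 (in minutes from midnight)
Meeting B: 555-675
Overlap start = max(540, 555) = 555
Overlap end = min(660, 675) = 660
Overlap = max(0, 660 - 555) = 105 min

105 minutes


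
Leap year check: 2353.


Rules: divisible by 4 AND (not by 100 OR by 400)
2353 ÷ 4 = 588 remainder 1 → not divisible by 4
Not divisible by 4 → not a leap year

No


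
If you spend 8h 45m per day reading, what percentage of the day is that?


Time: 525 minutes
Day: 1440 minutes
Percentage = (525/1440) × 100 ≈ 36.5%

36.5%


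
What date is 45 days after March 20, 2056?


May 4, 2056

Start: March 20, 2056
Add 45 days
March 20 → April 1: 31 - 20 + 1 = 12 days (45 - 12 = 33 left)
April 1 → May 1: 30 - 1 + 1 = 30 days (33 - 30 = 3 left)
May 1 + 3 = May 4, 2056


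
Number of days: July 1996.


31 days

Month: July (month 7)
July has 31 days


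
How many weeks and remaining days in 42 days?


Weeks: 42 ÷ 7 = 6 remainder 0

6 weeks 0 days


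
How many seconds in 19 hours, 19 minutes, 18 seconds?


Hours: 19 × 3600 = 68400
Minutes: 19 × 60 = 1140
Seconds: 18
Total = 68400 + 1140 + 18 = 69558

69558 seconds


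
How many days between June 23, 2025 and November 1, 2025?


From June 23, 2025 to November 1, 2025
Rest of June 2025: 30 - 23 = 7
Full months: July 31, August 31, September 30, October 31
Days into November 2025: 1
Total = 7 + 31 + 31 + 30 + 31 + 1 = 131 days

131 days


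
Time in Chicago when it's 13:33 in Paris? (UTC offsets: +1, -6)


06:33

Time difference = UTC-6 - UTC+1 = -7 hours
New hour = (13 -7) mod 24
= 6 mod 24 = 6
Minutes unchanged → 06:33


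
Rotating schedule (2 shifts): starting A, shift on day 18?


Shifts: A, B
Start: A (index 0)
Day 18: (0 + 18 - 1) mod 2
= 17 mod 2
= 1
Index 1 → shift B

Shift B
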